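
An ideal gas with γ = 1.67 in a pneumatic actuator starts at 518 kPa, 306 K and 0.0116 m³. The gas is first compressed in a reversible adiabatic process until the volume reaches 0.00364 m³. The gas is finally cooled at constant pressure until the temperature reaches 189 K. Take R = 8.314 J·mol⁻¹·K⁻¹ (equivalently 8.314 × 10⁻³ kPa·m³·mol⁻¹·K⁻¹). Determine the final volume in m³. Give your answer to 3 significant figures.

V₃ ≈ 0.00103 m³

Reversible adiabatic, γ = 1.67: T₂ = T₁·(V₁/V₂)^(γ−1) = 665.2 K; P₂ = P₁·(V₁/V₂)^γ = 3589 kPa.
P constant ⇒ V ∝ T: P₃ = P₂; V₃ = V₂·(T₃/T₂) = 0.001034 m³.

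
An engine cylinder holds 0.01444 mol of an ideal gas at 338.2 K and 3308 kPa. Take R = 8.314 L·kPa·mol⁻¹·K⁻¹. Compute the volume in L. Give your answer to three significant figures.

PV = nRT ⇒ V = nRT/P = (0.01444 × 8.314 × 338.2) / 3308

V ≈ 0.0123 L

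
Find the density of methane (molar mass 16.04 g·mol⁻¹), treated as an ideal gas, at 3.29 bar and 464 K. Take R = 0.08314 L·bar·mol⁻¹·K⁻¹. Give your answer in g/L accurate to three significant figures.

ρ ≈ 1.37 g/L

ρ = PM/(RT) = (3.29 × 16.04) / (0.08314 × 464.0)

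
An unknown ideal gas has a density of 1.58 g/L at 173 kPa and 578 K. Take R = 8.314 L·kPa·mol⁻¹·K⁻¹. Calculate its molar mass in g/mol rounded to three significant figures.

ρ = PM/(RT) ⇒ M = ρRT/P = (1.58 × 8.314 × 578.0) / 173

M ≈ 43.9 g/mol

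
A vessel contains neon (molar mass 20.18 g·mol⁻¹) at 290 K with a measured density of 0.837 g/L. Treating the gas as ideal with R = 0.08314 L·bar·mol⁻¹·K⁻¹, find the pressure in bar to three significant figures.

P ≈ 1.00 bar

ρ = PM/(RT) ⇒ P = ρRT/M = (0.837 × 0.08314 × 290.0) / 20.18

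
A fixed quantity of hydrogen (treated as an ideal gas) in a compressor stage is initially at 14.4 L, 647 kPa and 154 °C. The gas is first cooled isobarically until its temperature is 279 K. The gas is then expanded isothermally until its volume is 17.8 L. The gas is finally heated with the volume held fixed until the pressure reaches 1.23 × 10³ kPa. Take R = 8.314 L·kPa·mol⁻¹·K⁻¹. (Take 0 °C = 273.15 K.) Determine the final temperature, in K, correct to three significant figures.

T₄ ≈ 1.00e+03 K

Convert: T₁ = 427.1 K.
Isobaric, so V/T is constant: P₂ = P₁; V₂ = V₁·(T₂/T₁) = 9.406 L.
Isothermal, so P V is constant: T₃ = T₂; P₃ = P₂·(V₂/V₃) = 341.9 kPa.
V constant ⇒ P ∝ T: V₄ = V₃; T₄ = T₃·(P₄/P₃) = 1004 K.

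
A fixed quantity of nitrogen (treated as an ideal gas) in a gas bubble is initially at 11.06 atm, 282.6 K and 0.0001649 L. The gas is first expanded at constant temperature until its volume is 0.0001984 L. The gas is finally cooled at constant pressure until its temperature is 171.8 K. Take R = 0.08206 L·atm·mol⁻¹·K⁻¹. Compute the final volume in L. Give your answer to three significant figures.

V₃ ≈ 0.000121 L

Isothermal, so P V is constant: T₂ = T₁; P₂ = P₁·(V₁/V₂) = 9.193 atm.
P constant ⇒ V ∝ T: P₃ = P₂; V₃ = V₂·(T₃/T₂) = 0.0001206 L.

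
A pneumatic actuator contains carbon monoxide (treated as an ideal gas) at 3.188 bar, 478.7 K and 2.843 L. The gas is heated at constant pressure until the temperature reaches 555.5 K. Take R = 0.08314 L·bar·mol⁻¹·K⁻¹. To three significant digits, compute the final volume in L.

V₂ ≈ 3.30 L

Isobaric, so V/T is constant: P₂ = P₁; V₂ = V₁·(T₂/T₁) = 3.299 L.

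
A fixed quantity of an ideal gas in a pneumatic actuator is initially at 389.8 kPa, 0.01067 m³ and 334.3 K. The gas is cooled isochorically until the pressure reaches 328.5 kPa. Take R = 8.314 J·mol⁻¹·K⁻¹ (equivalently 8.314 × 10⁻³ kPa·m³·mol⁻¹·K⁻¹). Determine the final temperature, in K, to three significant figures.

V constant ⇒ P ∝ T: V₂ = V₁; T₂ = T₁·(P₂/P₁) = 281.7 K.

T₂ ≈ 282 K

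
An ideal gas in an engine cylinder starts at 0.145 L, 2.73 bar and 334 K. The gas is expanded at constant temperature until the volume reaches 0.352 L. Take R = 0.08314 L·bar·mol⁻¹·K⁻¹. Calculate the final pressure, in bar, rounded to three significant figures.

P₂ ≈ 1.12 bar

Isothermal, so P V is constant: T₂ = T₁; P₂ = P₁·(V₁/V₂) = 1.125 bar.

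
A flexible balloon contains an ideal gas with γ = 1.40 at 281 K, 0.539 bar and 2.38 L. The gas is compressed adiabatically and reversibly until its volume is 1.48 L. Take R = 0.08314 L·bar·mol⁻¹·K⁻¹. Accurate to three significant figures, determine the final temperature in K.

Reversible adiabatic, γ = 1.40: T₂ = T₁·(V₁/V₂)^(γ−1) = 339.8 K; P₂ = P₁·(V₁/V₂)^γ = 1.048 bar.

T₂ ≈ 340 K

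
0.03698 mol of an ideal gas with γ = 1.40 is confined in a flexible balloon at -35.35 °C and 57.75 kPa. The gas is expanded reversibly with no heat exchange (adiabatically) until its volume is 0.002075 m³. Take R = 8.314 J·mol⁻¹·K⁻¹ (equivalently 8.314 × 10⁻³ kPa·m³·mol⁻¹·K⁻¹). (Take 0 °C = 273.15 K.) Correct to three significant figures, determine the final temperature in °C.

T₂ ≈ -78.0 °C

Convert: T₁ = 237.8 K.
From PV = nRT: V₁ = nRT₁/P₁ = 0.001266 m³.
Reversible adiabatic, γ = 1.40: T₂ = T₁·(V₁/V₂)^(γ−1) = 195.2 K; P₂ = P₁·(V₁/V₂)^γ = 28.92 kPa.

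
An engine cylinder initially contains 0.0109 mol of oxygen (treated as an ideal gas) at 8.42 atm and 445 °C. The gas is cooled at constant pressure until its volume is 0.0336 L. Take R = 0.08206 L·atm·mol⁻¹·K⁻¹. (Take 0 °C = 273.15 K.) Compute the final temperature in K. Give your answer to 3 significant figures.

Convert: T₁ = 718.1 K.
From PV = nRT: V₁ = nRT₁/P₁ = 0.07629 L.
Isobaric, so V/T is constant: P₂ = P₁; T₂ = T₁·(V₂/V₁) = 316.3 K.

T₂ ≈ 316 K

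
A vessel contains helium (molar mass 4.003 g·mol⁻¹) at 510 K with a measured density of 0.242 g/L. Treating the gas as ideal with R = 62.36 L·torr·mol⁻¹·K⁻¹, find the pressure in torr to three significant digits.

ρ = PM/(RT) ⇒ P = ρRT/M = (0.242 × 62.36 × 510.0) / 4.003

P ≈ 1.92e+03 torr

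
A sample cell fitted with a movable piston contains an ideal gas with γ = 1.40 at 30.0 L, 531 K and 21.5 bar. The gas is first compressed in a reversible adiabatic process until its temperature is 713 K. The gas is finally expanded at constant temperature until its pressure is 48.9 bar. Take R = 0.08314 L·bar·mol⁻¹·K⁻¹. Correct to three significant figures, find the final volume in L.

Adiabatic (γ = 1.40), T V^(γ−1) and P V^γ constant: P₂ = P₁·(T₂/T₁)^(γ/(γ−1)) = 60.31 bar; V₂ = V₁·(T₁/T₂)^(1/(γ−1)) = 14.36 L.
T constant ⇒ Boyle's law P V = const: T₃ = T₂; V₃ = V₂·(P₂/P₃) = 17.71 L.

V₃ ≈ 17.7 L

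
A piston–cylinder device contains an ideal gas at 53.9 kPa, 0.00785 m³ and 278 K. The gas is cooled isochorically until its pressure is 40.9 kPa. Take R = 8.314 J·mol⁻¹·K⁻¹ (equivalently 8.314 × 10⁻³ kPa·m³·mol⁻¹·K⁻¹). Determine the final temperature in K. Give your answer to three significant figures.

T₂ ≈ 211 K

V constant ⇒ P ∝ T: V₂ = V₁; T₂ = T₁·(P₂/P₁) = 210.9 K.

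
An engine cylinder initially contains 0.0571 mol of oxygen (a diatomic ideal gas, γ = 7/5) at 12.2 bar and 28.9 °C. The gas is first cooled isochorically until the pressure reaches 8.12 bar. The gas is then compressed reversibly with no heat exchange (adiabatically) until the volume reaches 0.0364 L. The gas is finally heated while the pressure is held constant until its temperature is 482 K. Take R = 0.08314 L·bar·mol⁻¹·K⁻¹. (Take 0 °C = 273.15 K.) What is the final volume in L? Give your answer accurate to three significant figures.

V₄ ≈ 0.0546 L

Convert: T₁ = 302.0 K.
From PV = nRT: V₁ = nRT₁/P₁ = 0.1175 L.
V constant ⇒ P ∝ T: V₂ = V₁; T₂ = T₁·(P₂/P₁) = 201.0 K.
Adiabatic (γ = 7/5), T V^(γ−1) and P V^γ constant: T₃ = T₂·(V₂/V₃)^(γ−1) = 321.3 K; P₃ = P₂·(V₂/V₃)^γ = 41.90 bar.
Isobaric, so V/T is constant: P₄ = P₃; V₄ = V₃·(T₄/T₃) = 0.05461 L.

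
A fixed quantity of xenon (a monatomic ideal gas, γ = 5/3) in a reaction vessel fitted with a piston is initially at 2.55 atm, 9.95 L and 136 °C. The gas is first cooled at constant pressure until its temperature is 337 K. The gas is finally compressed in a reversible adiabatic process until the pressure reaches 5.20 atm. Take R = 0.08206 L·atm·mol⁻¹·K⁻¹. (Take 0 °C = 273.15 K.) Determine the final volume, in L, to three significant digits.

Convert: T₁ = 409.1 K.
P constant ⇒ V ∝ T: P₂ = P₁; V₂ = V₁·(T₂/T₁) = 8.195 L.
Adiabatic (γ = 5/3), T V^(γ−1) and P V^γ constant: T₃ = T₂·(P₃/P₂)^((γ−1)/γ) = 448.1 K; V₃ = V₂·(P₂/P₃)^(1/γ) = 5.344 L.

V₃ ≈ 5.34 L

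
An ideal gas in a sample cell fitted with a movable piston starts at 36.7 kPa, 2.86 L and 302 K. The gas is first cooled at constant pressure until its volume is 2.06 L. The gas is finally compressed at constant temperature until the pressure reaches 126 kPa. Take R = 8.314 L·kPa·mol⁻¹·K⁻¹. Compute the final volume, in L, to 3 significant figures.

V₃ ≈ 0.600 L

P constant ⇒ V ∝ T: P₂ = P₁; T₂ = T₁·(V₂/V₁) = 217.5 K.
T constant ⇒ Boyle's law P V = const: T₃ = T₂; V₃ = V₂·(P₂/P₃) = 0.6000 L.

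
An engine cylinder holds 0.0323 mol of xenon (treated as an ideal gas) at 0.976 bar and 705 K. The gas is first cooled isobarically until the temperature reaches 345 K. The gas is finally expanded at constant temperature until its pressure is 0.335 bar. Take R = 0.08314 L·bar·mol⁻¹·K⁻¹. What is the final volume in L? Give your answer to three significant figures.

V₃ ≈ 2.77 L

From PV = nRT: V₁ = nRT₁/P₁ = 1.940 L.
P constant ⇒ V ∝ T: P₂ = P₁; V₂ = V₁·(T₂/T₁) = 0.9493 L.
T constant ⇒ Boyle's law P V = const: T₃ = T₂; V₃ = V₂·(P₂/P₃) = 2.766 L.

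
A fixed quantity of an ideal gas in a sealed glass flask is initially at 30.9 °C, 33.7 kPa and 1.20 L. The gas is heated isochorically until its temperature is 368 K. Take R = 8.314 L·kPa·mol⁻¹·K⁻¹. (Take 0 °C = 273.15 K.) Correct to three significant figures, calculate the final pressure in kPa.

P₂ ≈ 40.8 kPa

Convert: T₁ = 304.0 K.
Isochoric, so P/T is constant: V₂ = V₁; P₂ = P₁·(T₂/T₁) = 40.79 kPa.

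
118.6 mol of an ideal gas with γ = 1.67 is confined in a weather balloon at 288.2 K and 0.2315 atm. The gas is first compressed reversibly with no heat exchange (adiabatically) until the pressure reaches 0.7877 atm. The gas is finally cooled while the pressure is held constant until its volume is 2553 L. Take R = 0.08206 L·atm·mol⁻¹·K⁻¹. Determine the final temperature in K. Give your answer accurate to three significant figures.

T₃ ≈ 207 K

From PV = nRT: V₁ = nRT₁/P₁ = 1.212e+04 L.
Adiabatic (γ = 1.67), T V^(γ−1) and P V^γ constant: T₂ = T₁·(P₂/P₁)^((γ−1)/γ) = 471.0 K; V₂ = V₁·(P₁/P₂)^(1/γ) = 5820 L.
P constant ⇒ V ∝ T: P₃ = P₂; T₃ = T₂·(V₃/V₂) = 206.6 K.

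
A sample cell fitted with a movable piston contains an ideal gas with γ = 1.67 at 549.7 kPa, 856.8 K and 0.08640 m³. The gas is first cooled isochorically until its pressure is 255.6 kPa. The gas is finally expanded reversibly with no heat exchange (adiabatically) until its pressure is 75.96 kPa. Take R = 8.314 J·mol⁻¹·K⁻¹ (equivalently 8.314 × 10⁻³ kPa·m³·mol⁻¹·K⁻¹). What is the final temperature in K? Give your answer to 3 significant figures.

Isochoric, so P/T is constant: V₂ = V₁; T₂ = T₁·(P₂/P₁) = 398.4 K.
Reversible adiabatic, γ = 1.67: T₃ = T₂·(P₃/P₂)^((γ−1)/γ) = 244.8 K; V₃ = V₂·(P₂/P₃)^(1/γ) = 0.1787 m³.

T₃ ≈ 245 K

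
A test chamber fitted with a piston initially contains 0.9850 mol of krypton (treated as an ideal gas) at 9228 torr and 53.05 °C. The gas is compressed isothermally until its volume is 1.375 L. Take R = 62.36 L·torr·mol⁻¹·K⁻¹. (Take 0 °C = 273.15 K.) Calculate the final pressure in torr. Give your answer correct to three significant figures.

P₂ ≈ 1.46e+04 torr

Convert: T₁ = 326.2 K.
From PV = nRT: V₁ = nRT₁/P₁ = 2.171 L.
T constant ⇒ Boyle's law P V = const: T₂ = T₁; P₂ = P₁·(V₁/V₂) = 1.457e+04 torr.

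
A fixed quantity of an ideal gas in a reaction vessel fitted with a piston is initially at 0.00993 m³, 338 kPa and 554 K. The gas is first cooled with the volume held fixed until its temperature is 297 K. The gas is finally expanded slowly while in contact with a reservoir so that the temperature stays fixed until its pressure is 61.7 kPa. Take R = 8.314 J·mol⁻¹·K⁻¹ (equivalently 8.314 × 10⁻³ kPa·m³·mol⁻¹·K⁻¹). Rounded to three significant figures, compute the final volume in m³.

V₃ ≈ 0.0292 m³

Isochoric, so P/T is constant: V₂ = V₁; P₂ = P₁·(T₂/T₁) = 181.2 kPa.
Isothermal, so P V is constant: T₃ = T₂; V₃ = V₂·(P₂/P₃) = 0.02916 m³.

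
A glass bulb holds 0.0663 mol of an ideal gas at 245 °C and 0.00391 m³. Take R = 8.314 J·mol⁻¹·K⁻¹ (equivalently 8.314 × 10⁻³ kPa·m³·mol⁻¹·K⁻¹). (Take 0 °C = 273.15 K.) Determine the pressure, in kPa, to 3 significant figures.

P ≈ 73.0 kPa

Convert: T = 518.15 K.
PV = nRT ⇒ P = nRT/V = (0.0663 × 8.314 × 10⁻³ × 518.15) / 0.00391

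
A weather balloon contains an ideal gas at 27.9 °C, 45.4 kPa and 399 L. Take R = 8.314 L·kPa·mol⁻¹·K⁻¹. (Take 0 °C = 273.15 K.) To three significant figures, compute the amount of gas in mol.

Convert: T = 301.05 K.
PV = nRT ⇒ n = PV/(RT) = (45.4 × 399) / (8.314 × 301.05)

n ≈ 7.24 mol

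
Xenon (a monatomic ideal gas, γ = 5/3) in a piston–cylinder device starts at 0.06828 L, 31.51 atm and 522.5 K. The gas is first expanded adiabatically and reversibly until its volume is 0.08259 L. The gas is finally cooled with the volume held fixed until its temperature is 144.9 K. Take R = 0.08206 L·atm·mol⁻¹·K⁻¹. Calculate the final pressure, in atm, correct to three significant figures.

Reversible adiabatic, γ = 5/3: T₂ = T₁·(V₁/V₂)^(γ−1) = 460.3 K; P₂ = P₁·(V₁/V₂)^γ = 22.95 atm.
Isochoric, so P/T is constant: V₃ = V₂; P₃ = P₂·(T₃/T₂) = 7.224 atm.

P₃ ≈ 7.22 atm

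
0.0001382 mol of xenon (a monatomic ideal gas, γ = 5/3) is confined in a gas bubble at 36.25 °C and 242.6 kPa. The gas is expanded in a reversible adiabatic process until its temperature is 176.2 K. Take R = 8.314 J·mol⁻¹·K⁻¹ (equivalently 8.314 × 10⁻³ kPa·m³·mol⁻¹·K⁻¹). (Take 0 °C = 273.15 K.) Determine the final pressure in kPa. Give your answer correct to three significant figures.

P₂ ≈ 59.4 kPa

Convert: T₁ = 309.4 K.
From PV = nRT: V₁ = nRT₁/P₁ = 1.465e-06 m³.
Adiabatic (γ = 5/3), T V^(γ−1) and P V^γ constant: P₂ = P₁·(T₂/T₁)^(γ/(γ−1)) = 59.38 kPa; V₂ = V₁·(T₁/T₂)^(1/(γ−1)) = 3.410e-06 m³.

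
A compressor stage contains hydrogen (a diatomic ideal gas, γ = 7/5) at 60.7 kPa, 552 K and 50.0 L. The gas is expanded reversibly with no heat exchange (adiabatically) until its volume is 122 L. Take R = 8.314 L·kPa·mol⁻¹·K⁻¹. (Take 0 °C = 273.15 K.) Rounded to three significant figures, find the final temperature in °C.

Reversible adiabatic, γ = 7/5: T₂ = T₁·(V₁/V₂)^(γ−1) = 386.4 K; P₂ = P₁·(V₁/V₂)^γ = 17.41 kPa.

T₂ ≈ 113 °C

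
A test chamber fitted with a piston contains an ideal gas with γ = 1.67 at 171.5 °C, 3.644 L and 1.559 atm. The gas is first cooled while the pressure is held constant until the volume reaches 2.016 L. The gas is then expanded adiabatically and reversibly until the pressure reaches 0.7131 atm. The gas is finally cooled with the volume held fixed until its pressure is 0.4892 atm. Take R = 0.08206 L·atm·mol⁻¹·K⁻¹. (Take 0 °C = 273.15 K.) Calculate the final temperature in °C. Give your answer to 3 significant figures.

T₄ ≈ -150 °C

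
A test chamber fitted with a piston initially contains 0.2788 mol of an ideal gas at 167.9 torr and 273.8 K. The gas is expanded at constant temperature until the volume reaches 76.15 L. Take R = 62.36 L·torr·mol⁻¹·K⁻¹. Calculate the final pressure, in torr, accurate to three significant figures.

P₂ ≈ 62.5 torr

From PV = nRT: V₁ = nRT₁/P₁ = 28.35 L.
Isothermal, so P V is constant: T₂ = T₁; P₂ = P₁·(V₁/V₂) = 62.51 torr.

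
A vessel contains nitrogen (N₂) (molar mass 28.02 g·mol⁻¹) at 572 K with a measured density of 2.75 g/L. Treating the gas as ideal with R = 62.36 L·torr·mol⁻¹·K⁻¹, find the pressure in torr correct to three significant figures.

P ≈ 3.50e+03 torr

ρ = PM/(RT) ⇒ P = ρRT/M = (2.75 × 62.36 × 572.0) / 28.02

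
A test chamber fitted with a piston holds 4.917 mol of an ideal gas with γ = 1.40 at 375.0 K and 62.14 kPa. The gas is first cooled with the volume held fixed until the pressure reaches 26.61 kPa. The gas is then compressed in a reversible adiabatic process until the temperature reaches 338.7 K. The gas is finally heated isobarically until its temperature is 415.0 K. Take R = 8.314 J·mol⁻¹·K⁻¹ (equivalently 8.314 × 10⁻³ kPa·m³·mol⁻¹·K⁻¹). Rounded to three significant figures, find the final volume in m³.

From PV = nRT: V₁ = nRT₁/P₁ = 0.2467 m³.
V constant ⇒ P ∝ T: V₂ = V₁; T₂ = T₁·(P₂/P₁) = 160.6 K.
Adiabatic (γ = 1.40), T V^(γ−1) and P V^γ constant: P₃ = P₂·(T₃/T₂)^(γ/(γ−1)) = 362.6 kPa; V₃ = V₂·(T₂/T₃)^(1/(γ−1)) = 0.03819 m³.
Isobaric, so V/T is constant: P₄ = P₃; V₄ = V₃·(T₄/T₃) = 0.04679 m³.

V₄ ≈ 0.0468 m³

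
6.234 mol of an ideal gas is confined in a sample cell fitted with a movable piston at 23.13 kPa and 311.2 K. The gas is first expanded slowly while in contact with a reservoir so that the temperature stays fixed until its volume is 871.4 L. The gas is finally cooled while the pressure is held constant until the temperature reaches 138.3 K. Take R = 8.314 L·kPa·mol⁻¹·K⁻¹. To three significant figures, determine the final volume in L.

V₃ ≈ 387 L

From PV = nRT: V₁ = nRT₁/P₁ = 697.3 L.
Isothermal, so P V is constant: T₂ = T₁; P₂ = P₁·(V₁/V₂) = 18.51 kPa.
Isobaric, so V/T is constant: P₃ = P₂; V₃ = V₂·(T₃/T₂) = 387.3 L.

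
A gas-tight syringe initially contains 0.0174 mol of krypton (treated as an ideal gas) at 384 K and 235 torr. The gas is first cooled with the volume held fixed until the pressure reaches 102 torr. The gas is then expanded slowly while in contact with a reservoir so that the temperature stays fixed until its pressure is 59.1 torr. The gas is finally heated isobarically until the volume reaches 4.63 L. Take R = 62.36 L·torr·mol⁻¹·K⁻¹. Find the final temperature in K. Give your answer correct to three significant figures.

From PV = nRT: V₁ = nRT₁/P₁ = 1.773 L.
V constant ⇒ P ∝ T: V₂ = V₁; T₂ = T₁·(P₂/P₁) = 166.7 K.
T constant ⇒ Boyle's law P V = const: T₃ = T₂; V₃ = V₂·(P₂/P₃) = 3.060 L.
P constant ⇒ V ∝ T: P₄ = P₃; T₄ = T₃·(V₄/V₃) = 252.2 K.

T₄ ≈ 252 K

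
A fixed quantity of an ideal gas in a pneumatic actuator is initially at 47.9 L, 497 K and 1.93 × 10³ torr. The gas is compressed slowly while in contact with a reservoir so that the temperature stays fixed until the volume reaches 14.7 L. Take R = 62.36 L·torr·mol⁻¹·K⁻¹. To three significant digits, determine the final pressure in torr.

P₂ ≈ 6.29e+03 torr

Isothermal, so P V is constant: T₂ = T₁; P₂ = P₁·(V₁/V₂) = 6289 torr.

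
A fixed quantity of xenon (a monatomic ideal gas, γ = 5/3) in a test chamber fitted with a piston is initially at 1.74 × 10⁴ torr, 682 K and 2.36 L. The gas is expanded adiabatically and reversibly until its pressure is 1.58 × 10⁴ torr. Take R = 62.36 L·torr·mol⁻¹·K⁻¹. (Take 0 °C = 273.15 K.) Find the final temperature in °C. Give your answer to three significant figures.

Reversible adiabatic, γ = 5/3: T₂ = T₁·(P₂/P₁)^((γ−1)/γ) = 656.2 K; V₂ = V₁·(P₁/P₂)^(1/γ) = 2.501 L.

T₂ ≈ 383 °C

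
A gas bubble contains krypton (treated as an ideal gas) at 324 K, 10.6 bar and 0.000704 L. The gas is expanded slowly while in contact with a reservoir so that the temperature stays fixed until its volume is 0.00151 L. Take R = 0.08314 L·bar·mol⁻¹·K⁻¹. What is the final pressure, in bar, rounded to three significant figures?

P₂ ≈ 4.94 bar

Isothermal, so P V is constant: T₂ = T₁; P₂ = P₁·(V₁/V₂) = 4.942 bar.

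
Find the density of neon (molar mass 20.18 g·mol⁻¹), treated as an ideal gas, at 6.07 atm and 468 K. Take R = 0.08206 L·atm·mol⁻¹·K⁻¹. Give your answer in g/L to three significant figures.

ρ = PM/(RT) = (6.07 × 20.18) / (0.08206 × 468.0)

ρ ≈ 3.19 g/L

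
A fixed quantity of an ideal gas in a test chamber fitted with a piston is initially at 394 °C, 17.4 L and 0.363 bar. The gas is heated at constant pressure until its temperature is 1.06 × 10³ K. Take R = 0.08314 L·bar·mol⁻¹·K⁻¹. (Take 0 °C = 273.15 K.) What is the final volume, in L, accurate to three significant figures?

V₂ ≈ 27.6 L

Convert: T₁ = 667.1 K.
Isobaric, so V/T is constant: P₂ = P₁; V₂ = V₁·(T₂/T₁) = 27.65 L.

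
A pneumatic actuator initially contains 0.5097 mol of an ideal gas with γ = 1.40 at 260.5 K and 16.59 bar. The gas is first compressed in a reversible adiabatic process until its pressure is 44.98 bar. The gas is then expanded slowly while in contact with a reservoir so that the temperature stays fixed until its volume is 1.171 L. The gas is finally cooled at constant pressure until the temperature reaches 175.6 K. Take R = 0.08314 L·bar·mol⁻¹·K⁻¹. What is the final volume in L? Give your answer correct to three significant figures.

V₄ ≈ 0.594 L

From PV = nRT: V₁ = nRT₁/P₁ = 0.6654 L.
Adiabatic (γ = 1.40), T V^(γ−1) and P V^γ constant: T₂ = T₁·(P₂/P₁)^((γ−1)/γ) = 346.4 K; V₂ = V₁·(P₁/P₂)^(1/γ) = 0.3263 L.
T constant ⇒ Boyle's law P V = const: T₃ = T₂; P₃ = P₂·(V₂/V₃) = 12.54 bar.
Isobaric, so V/T is constant: P₄ = P₃; V₄ = V₃·(T₄/T₃) = 0.5936 L.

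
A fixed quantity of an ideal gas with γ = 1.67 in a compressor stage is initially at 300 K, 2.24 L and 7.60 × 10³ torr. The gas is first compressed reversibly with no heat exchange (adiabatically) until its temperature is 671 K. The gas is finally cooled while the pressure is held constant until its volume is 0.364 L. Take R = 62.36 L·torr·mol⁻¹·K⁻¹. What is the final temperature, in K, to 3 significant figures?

T₃ ≈ 363 K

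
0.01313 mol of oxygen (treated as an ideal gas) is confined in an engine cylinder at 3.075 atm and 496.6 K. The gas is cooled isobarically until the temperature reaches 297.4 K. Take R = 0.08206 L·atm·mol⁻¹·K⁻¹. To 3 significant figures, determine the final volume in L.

V₂ ≈ 0.104 L

From PV = nRT: V₁ = nRT₁/P₁ = 0.1740 L.
Isobaric, so V/T is constant: P₂ = P₁; V₂ = V₁·(T₂/T₁) = 0.1042 L.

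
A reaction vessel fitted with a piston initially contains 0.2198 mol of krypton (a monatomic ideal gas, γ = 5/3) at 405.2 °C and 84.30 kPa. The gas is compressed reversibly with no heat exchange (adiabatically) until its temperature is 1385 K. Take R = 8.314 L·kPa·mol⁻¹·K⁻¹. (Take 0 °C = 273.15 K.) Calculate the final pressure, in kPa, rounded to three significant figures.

P₂ ≈ 502 kPa

Convert: T₁ = 678.3 K.
From PV = nRT: V₁ = nRT₁/P₁ = 14.70 L.
Reversible adiabatic, γ = 5/3: P₂ = P₁·(T₂/T₁)^(γ/(γ−1)) = 502.1 kPa; V₂ = V₁·(T₁/T₂)^(1/(γ−1)) = 5.040 L.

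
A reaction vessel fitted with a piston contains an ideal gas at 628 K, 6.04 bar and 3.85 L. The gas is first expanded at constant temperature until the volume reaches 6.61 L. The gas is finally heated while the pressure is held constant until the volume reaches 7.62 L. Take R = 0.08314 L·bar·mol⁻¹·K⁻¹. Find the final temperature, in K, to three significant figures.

Isothermal, so P V is constant: T₂ = T₁; P₂ = P₁·(V₁/V₂) = 3.518 bar.
Isobaric, so V/T is constant: P₃ = P₂; T₃ = T₂·(V₃/V₂) = 724.0 K.

T₃ ≈ 724 K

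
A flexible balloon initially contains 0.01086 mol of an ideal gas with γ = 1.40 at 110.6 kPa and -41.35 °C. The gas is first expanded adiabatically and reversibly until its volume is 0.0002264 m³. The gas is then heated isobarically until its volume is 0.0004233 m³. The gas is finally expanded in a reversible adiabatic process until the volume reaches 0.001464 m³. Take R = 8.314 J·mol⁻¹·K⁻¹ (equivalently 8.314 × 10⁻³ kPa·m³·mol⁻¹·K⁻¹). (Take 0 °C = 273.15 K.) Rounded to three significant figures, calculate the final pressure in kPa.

Convert: T₁ = 231.8 K.
From PV = nRT: V₁ = nRT₁/P₁ = 0.0001892 m³.
Adiabatic (γ = 1.40), T V^(γ−1) and P V^γ constant: T₂ = T₁·(V₁/V₂)^(γ−1) = 215.8 K; P₂ = P₁·(V₁/V₂)^γ = 86.04 kPa.
P constant ⇒ V ∝ T: P₃ = P₂; T₃ = T₂·(V₃/V₂) = 403.4 K.
Adiabatic (γ = 1.40), T V^(γ−1) and P V^γ constant: T₄ = T₃·(V₃/V₄)^(γ−1) = 245.6 K; P₄ = P₃·(V₃/V₄)^γ = 15.15 kPa.

P₄ ≈ 15.1 kPa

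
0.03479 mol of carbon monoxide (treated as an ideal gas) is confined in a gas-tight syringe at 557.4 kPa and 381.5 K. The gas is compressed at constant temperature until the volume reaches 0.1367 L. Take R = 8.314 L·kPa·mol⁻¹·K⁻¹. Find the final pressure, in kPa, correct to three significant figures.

From PV = nRT: V₁ = nRT₁/P₁ = 0.1980 L.
T constant ⇒ Boyle's law P V = const: T₂ = T₁; P₂ = P₁·(V₁/V₂) = 807.2 kPa.

P₂ ≈ 807 kPa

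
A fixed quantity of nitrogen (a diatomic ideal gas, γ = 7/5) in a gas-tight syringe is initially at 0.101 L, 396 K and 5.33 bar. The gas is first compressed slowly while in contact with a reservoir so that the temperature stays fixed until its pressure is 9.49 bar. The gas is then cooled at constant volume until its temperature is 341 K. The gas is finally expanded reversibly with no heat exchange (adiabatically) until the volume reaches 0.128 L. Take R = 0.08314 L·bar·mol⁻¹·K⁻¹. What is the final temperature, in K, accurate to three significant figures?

Isothermal, so P V is constant: T₂ = T₁; V₂ = V₁·(P₁/P₂) = 0.05673 L.
V constant ⇒ P ∝ T: V₃ = V₂; P₃ = P₂·(T₃/T₂) = 8.172 bar.
Adiabatic (γ = 7/5), T V^(γ−1) and P V^γ constant: T₄ = T₃·(V₃/V₄)^(γ−1) = 246.3 K; P₄ = P₃·(V₃/V₄)^γ = 2.615 bar.

T₄ ≈ 246 K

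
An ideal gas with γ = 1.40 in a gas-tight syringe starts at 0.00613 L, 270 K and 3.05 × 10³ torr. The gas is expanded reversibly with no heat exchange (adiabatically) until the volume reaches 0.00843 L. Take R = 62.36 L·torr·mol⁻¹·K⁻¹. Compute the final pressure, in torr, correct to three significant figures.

Reversible adiabatic, γ = 1.40: T₂ = T₁·(V₁/V₂)^(γ−1) = 237.7 K; P₂ = P₁·(V₁/V₂)^γ = 1952 torr.

P₂ ≈ 1.95e+03 torr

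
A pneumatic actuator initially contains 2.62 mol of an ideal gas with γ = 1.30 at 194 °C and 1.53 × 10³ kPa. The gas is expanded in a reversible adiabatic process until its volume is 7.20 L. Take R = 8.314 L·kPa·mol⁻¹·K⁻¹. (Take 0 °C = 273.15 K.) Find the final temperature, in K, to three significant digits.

T₂ ≈ 456 K

Convert: T₁ = 467.1 K.
From PV = nRT: V₁ = nRT₁/P₁ = 6.651 L.
Adiabatic (γ = 1.30), T V^(γ−1) and P V^γ constant: T₂ = T₁·(V₁/V₂)^(γ−1) = 456.2 K; P₂ = P₁·(V₁/V₂)^γ = 1380 kPa.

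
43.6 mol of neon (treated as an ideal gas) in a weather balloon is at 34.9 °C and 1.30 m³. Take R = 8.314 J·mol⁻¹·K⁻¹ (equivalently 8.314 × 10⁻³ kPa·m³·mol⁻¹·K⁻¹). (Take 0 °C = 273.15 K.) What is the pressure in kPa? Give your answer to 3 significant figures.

P ≈ 85.9 kPa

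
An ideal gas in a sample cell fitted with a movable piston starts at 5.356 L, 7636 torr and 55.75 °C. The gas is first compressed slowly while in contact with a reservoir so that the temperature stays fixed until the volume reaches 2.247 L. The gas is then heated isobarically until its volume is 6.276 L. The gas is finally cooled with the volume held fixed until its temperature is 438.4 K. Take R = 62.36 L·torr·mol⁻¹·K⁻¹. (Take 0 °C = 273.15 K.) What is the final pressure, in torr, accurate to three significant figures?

P₄ ≈ 8.69e+03 torr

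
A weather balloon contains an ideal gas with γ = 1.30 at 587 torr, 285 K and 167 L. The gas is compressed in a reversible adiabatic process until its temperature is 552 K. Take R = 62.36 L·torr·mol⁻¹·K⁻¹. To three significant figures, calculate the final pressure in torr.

Adiabatic (γ = 1.30), T V^(γ−1) and P V^γ constant: P₂ = P₁·(T₂/T₁)^(γ/(γ−1)) = 1.030e+04 torr; V₂ = V₁·(T₁/T₂)^(1/(γ−1)) = 18.44 L.

P₂ ≈ 1.03e+04 torr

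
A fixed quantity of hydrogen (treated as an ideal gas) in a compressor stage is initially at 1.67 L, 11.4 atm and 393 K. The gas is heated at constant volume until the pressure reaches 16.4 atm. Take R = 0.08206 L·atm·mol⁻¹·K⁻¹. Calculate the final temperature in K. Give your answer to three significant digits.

V constant ⇒ P ∝ T: V₂ = V₁; T₂ = T₁·(P₂/P₁) = 565.4 K.

T₂ ≈ 565 K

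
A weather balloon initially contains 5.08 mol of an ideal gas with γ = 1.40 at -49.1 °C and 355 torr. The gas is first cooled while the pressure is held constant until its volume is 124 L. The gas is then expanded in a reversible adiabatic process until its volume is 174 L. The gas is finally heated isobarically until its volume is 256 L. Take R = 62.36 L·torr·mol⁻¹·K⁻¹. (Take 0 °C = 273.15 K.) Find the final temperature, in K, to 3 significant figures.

Convert: T₁ = 224.0 K.
From PV = nRT: V₁ = nRT₁/P₁ = 199.9 L.
P constant ⇒ V ∝ T: P₂ = P₁; T₂ = T₁·(V₂/V₁) = 139.0 K.
Reversible adiabatic, γ = 1.40: T₃ = T₂·(V₂/V₃)^(γ−1) = 121.3 K; P₃ = P₂·(V₂/V₃)^γ = 220.9 torr.
P constant ⇒ V ∝ T: P₄ = P₃; T₄ = T₃·(V₄/V₃) = 178.5 K.

T₄ ≈ 179 K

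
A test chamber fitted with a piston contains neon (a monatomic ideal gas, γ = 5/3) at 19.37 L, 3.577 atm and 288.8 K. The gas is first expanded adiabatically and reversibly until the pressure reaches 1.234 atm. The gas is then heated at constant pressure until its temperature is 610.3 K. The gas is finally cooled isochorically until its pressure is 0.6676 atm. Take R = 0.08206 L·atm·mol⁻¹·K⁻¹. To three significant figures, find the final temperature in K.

T₄ ≈ 330 K

Adiabatic (γ = 5/3), T V^(γ−1) and P V^γ constant: T₂ = T₁·(P₂/P₁)^((γ−1)/γ) = 188.7 K; V₂ = V₁·(P₁/P₂)^(1/γ) = 36.68 L.
P constant ⇒ V ∝ T: P₃ = P₂; V₃ = V₂·(T₃/T₂) = 118.7 L.
V constant ⇒ P ∝ T: V₄ = V₃; T₄ = T₃·(P₄/P₃) = 330.2 K.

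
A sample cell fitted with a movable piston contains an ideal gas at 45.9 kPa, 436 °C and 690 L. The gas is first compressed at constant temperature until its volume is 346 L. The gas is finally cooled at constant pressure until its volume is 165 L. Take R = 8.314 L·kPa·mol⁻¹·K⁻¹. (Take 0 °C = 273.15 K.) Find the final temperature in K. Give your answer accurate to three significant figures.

Convert: T₁ = 709.1 K.
T constant ⇒ Boyle's law P V = const: T₂ = T₁; P₂ = P₁·(V₁/V₂) = 91.53 kPa.
Isobaric, so V/T is constant: P₃ = P₂; T₃ = T₂·(V₃/V₂) = 338.2 K.

T₃ ≈ 338 K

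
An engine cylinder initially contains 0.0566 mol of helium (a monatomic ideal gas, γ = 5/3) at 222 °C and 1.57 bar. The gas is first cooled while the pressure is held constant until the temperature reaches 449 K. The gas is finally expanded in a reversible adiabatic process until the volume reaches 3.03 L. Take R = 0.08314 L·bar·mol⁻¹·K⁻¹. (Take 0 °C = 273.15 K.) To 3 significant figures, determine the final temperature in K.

T₃ ≈ 261 K

Convert: T₁ = 495.1 K.
From PV = nRT: V₁ = nRT₁/P₁ = 1.484 L.
P constant ⇒ V ∝ T: P₂ = P₁; V₂ = V₁·(T₂/T₁) = 1.346 L.
Reversible adiabatic, γ = 5/3: T₃ = T₂·(V₂/V₃)^(γ−1) = 261.4 K; P₃ = P₂·(V₂/V₃)^γ = 0.4059 bar.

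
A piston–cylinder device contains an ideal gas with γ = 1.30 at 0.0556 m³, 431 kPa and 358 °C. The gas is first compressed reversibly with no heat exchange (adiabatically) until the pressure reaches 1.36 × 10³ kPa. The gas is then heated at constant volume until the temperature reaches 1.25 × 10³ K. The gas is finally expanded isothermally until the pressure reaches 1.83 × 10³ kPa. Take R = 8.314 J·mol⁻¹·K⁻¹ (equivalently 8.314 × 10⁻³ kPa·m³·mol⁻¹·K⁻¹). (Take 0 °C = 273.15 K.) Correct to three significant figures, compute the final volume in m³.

Convert: T₁ = 631.1 K.
Reversible adiabatic, γ = 1.30: T₂ = T₁·(P₂/P₁)^((γ−1)/γ) = 822.8 K; V₂ = V₁·(P₁/P₂)^(1/γ) = 0.02297 m³.
Isochoric, so P/T is constant: V₃ = V₂; P₃ = P₂·(T₃/T₂) = 2066 kPa.
T constant ⇒ Boyle's law P V = const: T₄ = T₃; V₄ = V₃·(P₃/P₄) = 0.02593 m³.

V₄ ≈ 0.0259 m³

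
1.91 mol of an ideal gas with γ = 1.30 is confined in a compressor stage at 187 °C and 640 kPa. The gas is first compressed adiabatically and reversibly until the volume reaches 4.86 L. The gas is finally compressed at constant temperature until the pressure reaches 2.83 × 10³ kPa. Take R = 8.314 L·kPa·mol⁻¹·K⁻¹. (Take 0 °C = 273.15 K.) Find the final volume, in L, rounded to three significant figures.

Convert: T₁ = 460.1 K.
From PV = nRT: V₁ = nRT₁/P₁ = 11.42 L.
Reversible adiabatic, γ = 1.30: T₂ = T₁·(V₁/V₂)^(γ−1) = 594.5 K; P₂ = P₁·(V₁/V₂)^γ = 1943 kPa.
T constant ⇒ Boyle's law P V = const: T₃ = T₂; V₃ = V₂·(P₂/P₃) = 3.336 L.

V₃ ≈ 3.34 L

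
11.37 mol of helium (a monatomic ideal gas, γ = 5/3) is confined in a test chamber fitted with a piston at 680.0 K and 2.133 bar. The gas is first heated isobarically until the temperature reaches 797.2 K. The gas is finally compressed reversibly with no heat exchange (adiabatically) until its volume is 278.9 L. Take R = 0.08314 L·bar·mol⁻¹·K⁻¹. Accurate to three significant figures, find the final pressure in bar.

P₃ ≈ 3.16 bar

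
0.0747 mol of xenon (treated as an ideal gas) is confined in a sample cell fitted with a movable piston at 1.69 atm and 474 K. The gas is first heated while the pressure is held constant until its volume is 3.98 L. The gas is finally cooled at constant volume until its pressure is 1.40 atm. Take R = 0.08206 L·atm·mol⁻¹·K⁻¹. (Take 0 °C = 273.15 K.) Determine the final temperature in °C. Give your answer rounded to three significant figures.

T₃ ≈ 636 °C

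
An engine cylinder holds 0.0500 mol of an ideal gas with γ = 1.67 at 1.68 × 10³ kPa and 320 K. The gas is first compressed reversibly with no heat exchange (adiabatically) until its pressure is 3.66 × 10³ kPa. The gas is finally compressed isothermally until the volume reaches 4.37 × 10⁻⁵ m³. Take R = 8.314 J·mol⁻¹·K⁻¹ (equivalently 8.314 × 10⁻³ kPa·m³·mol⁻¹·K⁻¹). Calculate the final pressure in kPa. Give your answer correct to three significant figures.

P₃ ≈ 4.16e+03 kPa

From PV = nRT: V₁ = nRT₁/P₁ = 7.918e-05 m³.
Reversible adiabatic, γ = 1.67: T₂ = T₁·(P₂/P₁)^((γ−1)/γ) = 437.3 K; V₂ = V₁·(P₁/P₂)^(1/γ) = 4.967e-05 m³.
Isothermal, so P V is constant: T₃ = T₂; P₃ = P₂·(V₂/V₃) = 4160 kPa.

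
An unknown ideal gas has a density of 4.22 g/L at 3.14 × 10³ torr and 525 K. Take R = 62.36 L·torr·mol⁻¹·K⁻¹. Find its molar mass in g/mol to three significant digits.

ρ = PM/(RT) ⇒ M = ρRT/P = (4.22 × 62.36 × 525.0) / 3.14e+03

M ≈ 44.0 g/mol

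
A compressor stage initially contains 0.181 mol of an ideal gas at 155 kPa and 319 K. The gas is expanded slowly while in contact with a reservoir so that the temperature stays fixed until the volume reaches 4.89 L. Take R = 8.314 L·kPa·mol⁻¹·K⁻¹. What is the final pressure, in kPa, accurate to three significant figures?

P₂ ≈ 98.2 kPa

From PV = nRT: V₁ = nRT₁/P₁ = 3.097 L.
Isothermal, so P V is constant: T₂ = T₁; P₂ = P₁·(V₁/V₂) = 98.17 kPa.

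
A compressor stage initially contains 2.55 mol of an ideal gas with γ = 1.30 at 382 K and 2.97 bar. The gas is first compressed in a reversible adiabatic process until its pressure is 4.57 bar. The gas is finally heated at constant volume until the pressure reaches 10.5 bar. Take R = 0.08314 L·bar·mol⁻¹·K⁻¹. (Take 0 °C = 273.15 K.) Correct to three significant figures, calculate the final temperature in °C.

From PV = nRT: V₁ = nRT₁/P₁ = 27.27 L.
Reversible adiabatic, γ = 1.30: T₂ = T₁·(P₂/P₁)^((γ−1)/γ) = 421.9 K; V₂ = V₁·(P₁/P₂)^(1/γ) = 19.57 L.
Isochoric, so P/T is constant: V₃ = V₂; T₃ = T₂·(P₃/P₂) = 969.5 K.

T₃ ≈ 696 °C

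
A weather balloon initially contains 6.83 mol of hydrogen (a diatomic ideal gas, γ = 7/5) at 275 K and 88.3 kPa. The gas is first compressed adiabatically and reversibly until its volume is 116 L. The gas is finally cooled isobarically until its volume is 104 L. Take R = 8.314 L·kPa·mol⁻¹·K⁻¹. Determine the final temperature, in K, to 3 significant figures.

T₃ ≈ 292 K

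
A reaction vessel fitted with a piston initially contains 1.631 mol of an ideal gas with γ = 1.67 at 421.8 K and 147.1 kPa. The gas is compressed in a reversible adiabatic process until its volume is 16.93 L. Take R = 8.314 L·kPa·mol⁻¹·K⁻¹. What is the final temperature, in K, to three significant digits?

T₂ ≈ 736 K

From PV = nRT: V₁ = nRT₁/P₁ = 38.88 L.
Adiabatic (γ = 1.67), T V^(γ−1) and P V^γ constant: T₂ = T₁·(V₁/V₂)^(γ−1) = 736.3 K; P₂ = P₁·(V₁/V₂)^γ = 589.7 kPa.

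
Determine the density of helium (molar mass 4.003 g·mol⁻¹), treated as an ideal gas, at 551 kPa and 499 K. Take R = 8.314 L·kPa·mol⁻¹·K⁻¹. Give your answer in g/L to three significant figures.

ρ ≈ 0.532 g/L

ρ = PM/(RT) = (551 × 4.003) / (8.314 × 499.0)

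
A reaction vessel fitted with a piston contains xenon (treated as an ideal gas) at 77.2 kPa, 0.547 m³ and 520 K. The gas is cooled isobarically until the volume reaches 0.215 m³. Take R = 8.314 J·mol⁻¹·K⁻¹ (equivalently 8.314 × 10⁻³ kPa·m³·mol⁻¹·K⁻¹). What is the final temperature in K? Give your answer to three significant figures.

P constant ⇒ V ∝ T: P₂ = P₁; T₂ = T₁·(V₂/V₁) = 204.4 K.

T₂ ≈ 204 K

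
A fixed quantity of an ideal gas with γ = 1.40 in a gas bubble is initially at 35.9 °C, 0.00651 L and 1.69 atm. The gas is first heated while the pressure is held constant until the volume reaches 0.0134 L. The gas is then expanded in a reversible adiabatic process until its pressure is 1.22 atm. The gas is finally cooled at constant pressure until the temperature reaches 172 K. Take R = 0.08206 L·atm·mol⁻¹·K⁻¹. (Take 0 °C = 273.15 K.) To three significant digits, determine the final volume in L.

Convert: T₁ = 309.0 K.
Isobaric, so V/T is constant: P₂ = P₁; T₂ = T₁·(V₂/V₁) = 636.1 K.
Reversible adiabatic, γ = 1.40: T₃ = T₂·(P₃/P₂)^((γ−1)/γ) = 579.6 K; V₃ = V₂·(P₂/P₃)^(1/γ) = 0.01691 L.
P constant ⇒ V ∝ T: P₄ = P₃; V₄ = V₃·(T₄/T₃) = 0.005019 L.

V₄ ≈ 0.00502 L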